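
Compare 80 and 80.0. They are equal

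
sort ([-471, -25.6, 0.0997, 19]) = [-471, -25.6, 0.0997, 19]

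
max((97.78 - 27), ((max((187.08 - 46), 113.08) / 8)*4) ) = 70.78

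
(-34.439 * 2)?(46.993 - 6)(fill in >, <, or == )<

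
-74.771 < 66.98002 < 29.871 False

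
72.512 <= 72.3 False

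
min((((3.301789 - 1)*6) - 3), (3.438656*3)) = 10.315968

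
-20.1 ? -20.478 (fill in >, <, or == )>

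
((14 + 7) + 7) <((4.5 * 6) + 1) False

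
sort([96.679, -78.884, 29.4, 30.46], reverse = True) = [96.679, 30.46, 29.4, -78.884]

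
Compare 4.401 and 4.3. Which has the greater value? 4.401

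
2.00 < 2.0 False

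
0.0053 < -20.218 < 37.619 False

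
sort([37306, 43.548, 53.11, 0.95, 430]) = [0.95, 43.548, 53.11, 430, 37306]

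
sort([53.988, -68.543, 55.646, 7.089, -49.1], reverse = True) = [55.646, 53.988, 7.089, -49.1, -68.543]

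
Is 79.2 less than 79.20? No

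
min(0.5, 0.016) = 0.016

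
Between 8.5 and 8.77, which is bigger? 8.77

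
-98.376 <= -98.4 False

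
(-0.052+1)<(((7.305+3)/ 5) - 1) True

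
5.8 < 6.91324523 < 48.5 True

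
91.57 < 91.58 True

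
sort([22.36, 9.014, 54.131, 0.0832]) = [0.0832, 9.014, 22.36, 54.131]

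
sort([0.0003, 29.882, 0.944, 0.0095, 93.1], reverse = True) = [93.1, 29.882, 0.944, 0.0095, 0.0003]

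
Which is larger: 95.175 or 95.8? 95.8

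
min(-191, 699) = -191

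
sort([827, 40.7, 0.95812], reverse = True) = [827, 40.7, 0.95812]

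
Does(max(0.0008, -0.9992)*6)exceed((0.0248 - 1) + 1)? No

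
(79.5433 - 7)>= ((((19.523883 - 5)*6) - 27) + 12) True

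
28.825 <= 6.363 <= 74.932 False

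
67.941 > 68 False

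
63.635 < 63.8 True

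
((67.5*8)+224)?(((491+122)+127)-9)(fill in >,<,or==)>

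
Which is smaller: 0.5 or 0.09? 0.09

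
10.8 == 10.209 False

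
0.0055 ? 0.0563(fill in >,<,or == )<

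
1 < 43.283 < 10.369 False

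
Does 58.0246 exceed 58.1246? No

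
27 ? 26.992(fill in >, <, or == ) >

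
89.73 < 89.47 False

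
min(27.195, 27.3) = 27.195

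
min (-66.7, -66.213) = -66.7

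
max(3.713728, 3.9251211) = 3.9251211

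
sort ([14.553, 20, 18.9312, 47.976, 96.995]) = [14.553, 18.9312, 20, 47.976, 96.995]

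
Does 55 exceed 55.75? No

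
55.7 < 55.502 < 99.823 False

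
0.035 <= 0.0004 False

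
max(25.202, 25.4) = 25.4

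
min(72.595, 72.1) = 72.1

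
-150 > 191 False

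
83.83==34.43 False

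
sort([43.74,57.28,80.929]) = [43.74,57.28,80.929]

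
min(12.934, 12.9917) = 12.934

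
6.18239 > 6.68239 False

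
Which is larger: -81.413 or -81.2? -81.2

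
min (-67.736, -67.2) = -67.736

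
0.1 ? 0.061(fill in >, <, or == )>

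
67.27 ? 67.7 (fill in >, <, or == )<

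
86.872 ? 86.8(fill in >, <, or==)>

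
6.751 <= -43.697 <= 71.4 False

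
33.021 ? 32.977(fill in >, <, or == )>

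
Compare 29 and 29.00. They are equal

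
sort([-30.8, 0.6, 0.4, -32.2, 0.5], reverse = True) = [0.6, 0.5, 0.4, -30.8, -32.2]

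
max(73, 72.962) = 73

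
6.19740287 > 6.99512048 False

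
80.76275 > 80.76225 True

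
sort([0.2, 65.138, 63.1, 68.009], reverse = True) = [68.009, 65.138, 63.1, 0.2]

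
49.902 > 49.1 True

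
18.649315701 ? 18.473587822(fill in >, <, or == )>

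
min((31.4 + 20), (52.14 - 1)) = 51.14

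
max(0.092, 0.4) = 0.4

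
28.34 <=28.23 False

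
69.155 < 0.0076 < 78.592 False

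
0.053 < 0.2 True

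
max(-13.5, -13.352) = -13.352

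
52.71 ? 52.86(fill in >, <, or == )<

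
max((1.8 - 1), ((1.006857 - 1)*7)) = 0.8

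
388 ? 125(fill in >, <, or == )>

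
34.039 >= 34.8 False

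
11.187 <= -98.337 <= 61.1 False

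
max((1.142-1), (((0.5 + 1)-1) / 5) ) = 0.142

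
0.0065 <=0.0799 True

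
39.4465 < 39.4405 False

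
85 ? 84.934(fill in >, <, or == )>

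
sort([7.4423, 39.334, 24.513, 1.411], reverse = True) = [39.334, 24.513, 7.4423, 1.411]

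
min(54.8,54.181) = 54.181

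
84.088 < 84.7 True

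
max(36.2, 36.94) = 36.94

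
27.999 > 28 False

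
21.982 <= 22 True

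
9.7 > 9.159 True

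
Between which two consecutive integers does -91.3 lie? -92 and -91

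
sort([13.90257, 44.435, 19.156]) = [13.90257, 19.156, 44.435]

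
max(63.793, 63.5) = 63.793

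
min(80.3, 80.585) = 80.3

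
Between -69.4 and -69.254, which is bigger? -69.254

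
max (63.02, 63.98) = 63.98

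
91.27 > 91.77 False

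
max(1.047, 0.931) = 1.047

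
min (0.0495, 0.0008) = 0.0008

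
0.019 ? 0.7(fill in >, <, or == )<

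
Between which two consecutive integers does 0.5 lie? 0 and 1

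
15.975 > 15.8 True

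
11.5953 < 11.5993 True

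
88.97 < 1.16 False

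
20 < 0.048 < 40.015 False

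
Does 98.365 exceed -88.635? Yes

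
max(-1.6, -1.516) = -1.516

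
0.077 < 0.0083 False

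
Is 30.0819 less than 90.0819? Yes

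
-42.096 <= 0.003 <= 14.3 True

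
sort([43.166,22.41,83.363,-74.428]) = [-74.428,22.41,43.166,83.363]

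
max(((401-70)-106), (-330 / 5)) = 225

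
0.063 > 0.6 False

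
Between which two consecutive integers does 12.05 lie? 12 and 13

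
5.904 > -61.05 True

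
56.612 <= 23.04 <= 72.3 False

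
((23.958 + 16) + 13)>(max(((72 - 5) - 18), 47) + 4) False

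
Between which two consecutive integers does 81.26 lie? 81 and 82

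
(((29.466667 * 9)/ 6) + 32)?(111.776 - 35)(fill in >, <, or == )<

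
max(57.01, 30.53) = 57.01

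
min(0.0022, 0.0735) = 0.0022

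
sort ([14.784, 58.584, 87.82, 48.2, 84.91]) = [14.784, 48.2, 58.584, 84.91, 87.82]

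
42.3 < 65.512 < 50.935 False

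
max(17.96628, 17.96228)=17.96628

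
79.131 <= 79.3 True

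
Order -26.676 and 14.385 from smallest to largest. -26.676,14.385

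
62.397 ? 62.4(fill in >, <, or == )<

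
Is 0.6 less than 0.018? No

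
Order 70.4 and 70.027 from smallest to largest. 70.027, 70.4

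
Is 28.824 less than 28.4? No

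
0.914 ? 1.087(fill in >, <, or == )<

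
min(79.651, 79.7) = 79.651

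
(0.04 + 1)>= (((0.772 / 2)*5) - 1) True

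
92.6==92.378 False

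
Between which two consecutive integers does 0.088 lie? 0 and 1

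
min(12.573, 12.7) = 12.573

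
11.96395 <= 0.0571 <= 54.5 False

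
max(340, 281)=340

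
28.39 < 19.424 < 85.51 False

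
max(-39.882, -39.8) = -39.8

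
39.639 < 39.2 False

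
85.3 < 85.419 True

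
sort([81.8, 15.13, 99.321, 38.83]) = [15.13, 38.83, 81.8, 99.321]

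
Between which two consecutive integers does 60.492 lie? 60 and 61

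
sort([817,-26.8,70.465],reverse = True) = [817,70.465,-26.8]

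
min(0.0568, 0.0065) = 0.0065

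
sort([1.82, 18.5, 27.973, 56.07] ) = [1.82, 18.5, 27.973, 56.07]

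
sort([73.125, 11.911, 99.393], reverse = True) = [99.393, 73.125, 11.911]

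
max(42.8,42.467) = 42.8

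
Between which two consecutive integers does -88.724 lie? -89 and -88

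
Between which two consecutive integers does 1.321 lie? 1 and 2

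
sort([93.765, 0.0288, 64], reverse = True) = [93.765, 64, 0.0288]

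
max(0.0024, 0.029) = 0.029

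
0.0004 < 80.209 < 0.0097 False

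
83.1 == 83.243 False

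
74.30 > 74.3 False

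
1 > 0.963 True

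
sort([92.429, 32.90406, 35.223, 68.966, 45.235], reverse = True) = [92.429, 68.966, 45.235, 35.223, 32.90406]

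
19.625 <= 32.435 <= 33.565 True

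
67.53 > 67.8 False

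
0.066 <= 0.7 True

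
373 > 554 False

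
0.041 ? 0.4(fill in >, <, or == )<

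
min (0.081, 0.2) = 0.081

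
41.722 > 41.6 True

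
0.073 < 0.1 True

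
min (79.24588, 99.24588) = 79.24588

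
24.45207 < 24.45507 True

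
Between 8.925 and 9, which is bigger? 9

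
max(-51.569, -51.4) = -51.4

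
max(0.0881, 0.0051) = 0.0881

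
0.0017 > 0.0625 False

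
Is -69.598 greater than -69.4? No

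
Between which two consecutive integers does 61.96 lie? 61 and 62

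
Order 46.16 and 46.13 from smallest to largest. 46.13, 46.16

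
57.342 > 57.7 False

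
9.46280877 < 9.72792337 True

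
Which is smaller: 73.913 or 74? 73.913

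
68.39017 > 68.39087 False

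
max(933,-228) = 933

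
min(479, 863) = 479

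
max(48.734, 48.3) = 48.734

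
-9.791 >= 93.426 False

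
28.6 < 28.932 True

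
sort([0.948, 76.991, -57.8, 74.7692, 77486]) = [-57.8, 0.948, 74.7692, 76.991, 77486]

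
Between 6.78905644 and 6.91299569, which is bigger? 6.91299569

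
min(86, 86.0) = 86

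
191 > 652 False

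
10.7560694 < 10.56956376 False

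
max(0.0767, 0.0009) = 0.0767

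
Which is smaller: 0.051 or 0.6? 0.051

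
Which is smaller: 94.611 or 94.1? 94.1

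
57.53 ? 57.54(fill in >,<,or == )<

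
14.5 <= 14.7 True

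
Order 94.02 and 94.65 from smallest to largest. 94.02, 94.65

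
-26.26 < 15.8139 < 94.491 True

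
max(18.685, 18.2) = 18.685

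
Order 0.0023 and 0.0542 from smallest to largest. 0.0023, 0.0542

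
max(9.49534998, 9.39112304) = 9.49534998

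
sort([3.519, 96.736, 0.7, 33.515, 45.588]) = [0.7, 3.519, 33.515, 45.588, 96.736]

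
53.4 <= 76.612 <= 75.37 False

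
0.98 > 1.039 False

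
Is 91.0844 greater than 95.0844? No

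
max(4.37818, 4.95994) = 4.95994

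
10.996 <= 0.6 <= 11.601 False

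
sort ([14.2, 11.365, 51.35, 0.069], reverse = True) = [51.35, 14.2, 11.365, 0.069]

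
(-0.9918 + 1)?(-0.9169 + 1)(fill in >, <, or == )<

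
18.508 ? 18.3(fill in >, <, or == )>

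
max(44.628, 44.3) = 44.628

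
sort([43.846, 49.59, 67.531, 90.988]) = [43.846, 49.59, 67.531, 90.988]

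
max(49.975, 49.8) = 49.975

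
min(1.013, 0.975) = 0.975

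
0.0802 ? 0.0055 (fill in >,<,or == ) >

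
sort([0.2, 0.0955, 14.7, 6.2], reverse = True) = [14.7, 6.2, 0.2, 0.0955]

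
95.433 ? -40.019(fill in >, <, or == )>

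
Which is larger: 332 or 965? 965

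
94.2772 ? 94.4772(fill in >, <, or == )<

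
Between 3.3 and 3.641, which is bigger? 3.641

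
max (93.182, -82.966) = 93.182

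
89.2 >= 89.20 True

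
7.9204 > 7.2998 True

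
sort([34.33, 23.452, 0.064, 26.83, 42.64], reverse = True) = [42.64, 34.33, 26.83, 23.452, 0.064]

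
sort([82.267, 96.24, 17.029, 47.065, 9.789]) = [9.789, 17.029, 47.065, 82.267, 96.24]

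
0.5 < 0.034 False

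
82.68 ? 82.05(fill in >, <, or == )>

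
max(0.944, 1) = 1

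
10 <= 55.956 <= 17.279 False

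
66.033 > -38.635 True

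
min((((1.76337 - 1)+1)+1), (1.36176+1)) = 2.36176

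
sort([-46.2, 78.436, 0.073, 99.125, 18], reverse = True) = [99.125, 78.436, 18, 0.073, -46.2]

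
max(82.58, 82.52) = 82.58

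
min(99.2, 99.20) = 99.2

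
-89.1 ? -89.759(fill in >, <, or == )>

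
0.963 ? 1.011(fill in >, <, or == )<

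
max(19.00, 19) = 19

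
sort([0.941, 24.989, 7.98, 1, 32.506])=[0.941, 1, 7.98, 24.989, 32.506]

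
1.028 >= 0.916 True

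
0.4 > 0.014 True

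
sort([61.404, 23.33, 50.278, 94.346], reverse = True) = [94.346, 61.404, 50.278, 23.33]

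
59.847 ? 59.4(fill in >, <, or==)>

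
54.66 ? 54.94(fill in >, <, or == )<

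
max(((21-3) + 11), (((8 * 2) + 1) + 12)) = 29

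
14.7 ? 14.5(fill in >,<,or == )>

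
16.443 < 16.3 False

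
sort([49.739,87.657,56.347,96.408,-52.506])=[-52.506,49.739,56.347,87.657,96.408]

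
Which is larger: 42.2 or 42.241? 42.241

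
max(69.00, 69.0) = 69.0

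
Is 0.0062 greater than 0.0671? No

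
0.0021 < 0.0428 True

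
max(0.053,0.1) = 0.1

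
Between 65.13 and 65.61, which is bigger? 65.61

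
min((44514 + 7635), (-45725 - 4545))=-50270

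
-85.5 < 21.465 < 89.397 True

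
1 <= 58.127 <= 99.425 True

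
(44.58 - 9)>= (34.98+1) False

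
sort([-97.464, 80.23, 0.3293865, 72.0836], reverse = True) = [80.23, 72.0836, 0.3293865, -97.464]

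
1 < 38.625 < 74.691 True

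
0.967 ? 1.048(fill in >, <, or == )<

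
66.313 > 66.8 False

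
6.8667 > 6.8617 True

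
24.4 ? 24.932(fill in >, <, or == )<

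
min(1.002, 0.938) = 0.938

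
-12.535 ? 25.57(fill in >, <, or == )<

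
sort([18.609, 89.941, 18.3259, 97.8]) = [18.3259, 18.609, 89.941, 97.8]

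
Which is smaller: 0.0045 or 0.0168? 0.0045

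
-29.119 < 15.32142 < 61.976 True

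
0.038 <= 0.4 True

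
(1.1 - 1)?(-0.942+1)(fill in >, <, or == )>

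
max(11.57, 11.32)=11.57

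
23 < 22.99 False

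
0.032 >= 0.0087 True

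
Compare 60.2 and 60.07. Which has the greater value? 60.2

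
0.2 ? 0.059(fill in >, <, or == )>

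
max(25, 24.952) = 25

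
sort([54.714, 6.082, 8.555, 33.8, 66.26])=[6.082, 8.555, 33.8, 54.714, 66.26]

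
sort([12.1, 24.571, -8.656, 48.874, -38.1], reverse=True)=[48.874, 24.571, 12.1, -8.656, -38.1]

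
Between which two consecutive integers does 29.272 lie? 29 and 30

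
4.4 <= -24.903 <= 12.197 False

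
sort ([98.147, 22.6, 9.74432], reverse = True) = [98.147, 22.6, 9.74432]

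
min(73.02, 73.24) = 73.02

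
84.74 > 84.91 False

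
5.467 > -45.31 True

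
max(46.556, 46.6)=46.6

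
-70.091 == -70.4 False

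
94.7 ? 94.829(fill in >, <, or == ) <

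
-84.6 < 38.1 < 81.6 True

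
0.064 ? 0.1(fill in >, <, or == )<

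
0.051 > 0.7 False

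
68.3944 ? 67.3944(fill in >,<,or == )>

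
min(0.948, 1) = 0.948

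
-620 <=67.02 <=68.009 True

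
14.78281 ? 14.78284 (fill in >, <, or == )<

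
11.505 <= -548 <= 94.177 False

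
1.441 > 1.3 True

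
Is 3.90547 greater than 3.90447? Yes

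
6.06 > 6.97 False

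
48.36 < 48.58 True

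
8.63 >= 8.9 False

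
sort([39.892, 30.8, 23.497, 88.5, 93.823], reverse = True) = [93.823, 88.5, 39.892, 30.8, 23.497]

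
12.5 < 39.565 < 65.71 True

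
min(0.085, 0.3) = 0.085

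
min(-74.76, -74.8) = -74.8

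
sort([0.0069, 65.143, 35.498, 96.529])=[0.0069, 35.498, 65.143, 96.529]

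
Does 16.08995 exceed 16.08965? Yes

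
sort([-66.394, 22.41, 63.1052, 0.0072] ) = [-66.394, 0.0072, 22.41, 63.1052]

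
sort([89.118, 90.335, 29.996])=[29.996, 89.118, 90.335]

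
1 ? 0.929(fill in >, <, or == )>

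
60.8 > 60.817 False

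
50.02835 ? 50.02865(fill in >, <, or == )<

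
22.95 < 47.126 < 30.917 False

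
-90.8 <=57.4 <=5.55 False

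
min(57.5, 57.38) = 57.38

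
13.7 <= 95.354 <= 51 False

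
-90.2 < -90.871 False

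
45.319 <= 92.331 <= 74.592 False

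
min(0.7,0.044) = 0.044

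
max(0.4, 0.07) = 0.4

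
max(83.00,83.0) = 83.0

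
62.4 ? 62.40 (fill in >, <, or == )==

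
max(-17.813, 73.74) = 73.74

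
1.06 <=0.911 False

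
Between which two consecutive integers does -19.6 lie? -20 and -19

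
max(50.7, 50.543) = 50.7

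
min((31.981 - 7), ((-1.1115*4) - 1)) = -5.446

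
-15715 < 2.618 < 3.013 True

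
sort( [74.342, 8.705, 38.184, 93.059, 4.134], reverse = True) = [93.059, 74.342, 38.184, 8.705, 4.134]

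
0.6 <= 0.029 False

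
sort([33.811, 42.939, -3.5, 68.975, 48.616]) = [-3.5, 33.811, 42.939, 48.616, 68.975]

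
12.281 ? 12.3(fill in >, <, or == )<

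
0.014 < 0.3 True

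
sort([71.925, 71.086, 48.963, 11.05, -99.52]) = [-99.52, 11.05, 48.963, 71.086, 71.925]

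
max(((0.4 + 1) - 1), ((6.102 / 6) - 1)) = 0.4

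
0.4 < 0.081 False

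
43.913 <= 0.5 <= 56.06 False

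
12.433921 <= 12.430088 False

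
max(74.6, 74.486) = 74.6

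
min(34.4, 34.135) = 34.135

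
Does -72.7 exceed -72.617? No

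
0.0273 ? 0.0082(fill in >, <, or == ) >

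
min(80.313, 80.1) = 80.1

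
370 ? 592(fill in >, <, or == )<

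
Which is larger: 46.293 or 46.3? 46.3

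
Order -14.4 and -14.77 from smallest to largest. -14.77, -14.4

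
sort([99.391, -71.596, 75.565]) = [-71.596, 75.565, 99.391]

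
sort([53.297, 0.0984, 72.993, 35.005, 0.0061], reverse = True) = [72.993, 53.297, 35.005, 0.0984, 0.0061]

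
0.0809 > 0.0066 True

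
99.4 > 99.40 False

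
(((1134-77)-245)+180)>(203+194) True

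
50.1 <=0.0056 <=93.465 False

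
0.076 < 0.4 True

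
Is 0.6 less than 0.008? No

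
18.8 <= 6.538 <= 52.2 False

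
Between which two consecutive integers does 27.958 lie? 27 and 28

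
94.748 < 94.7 False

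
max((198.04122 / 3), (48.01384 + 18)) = 66.01384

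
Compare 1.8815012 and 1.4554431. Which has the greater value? 1.8815012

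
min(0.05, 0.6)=0.05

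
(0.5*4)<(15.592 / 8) False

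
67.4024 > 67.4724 False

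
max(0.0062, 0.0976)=0.0976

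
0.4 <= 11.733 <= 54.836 True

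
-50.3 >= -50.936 True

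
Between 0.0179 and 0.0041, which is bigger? 0.0179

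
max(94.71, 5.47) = 94.71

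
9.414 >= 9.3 True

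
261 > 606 False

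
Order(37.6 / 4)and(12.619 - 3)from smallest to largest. (37.6 / 4), (12.619 - 3)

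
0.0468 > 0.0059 True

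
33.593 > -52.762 True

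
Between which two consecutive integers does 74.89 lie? 74 and 75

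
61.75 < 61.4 False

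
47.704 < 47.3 False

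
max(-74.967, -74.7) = -74.7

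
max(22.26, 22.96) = 22.96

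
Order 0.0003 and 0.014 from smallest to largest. 0.0003,0.014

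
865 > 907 False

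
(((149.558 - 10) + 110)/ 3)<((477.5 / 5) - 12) True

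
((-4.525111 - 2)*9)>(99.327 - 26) False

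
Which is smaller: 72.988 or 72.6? 72.6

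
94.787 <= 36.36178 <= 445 False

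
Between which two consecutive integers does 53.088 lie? 53 and 54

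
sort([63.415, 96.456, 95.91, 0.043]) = [0.043, 63.415, 95.91, 96.456]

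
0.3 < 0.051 False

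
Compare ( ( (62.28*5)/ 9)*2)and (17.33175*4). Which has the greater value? (17.33175*4)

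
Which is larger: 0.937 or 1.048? 1.048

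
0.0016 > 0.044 False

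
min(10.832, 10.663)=10.663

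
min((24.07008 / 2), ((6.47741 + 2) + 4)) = 12.03504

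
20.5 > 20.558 False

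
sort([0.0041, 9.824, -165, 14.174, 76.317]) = [-165, 0.0041, 9.824, 14.174, 76.317]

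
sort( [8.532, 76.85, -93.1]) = [-93.1, 8.532, 76.85]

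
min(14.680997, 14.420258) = 14.420258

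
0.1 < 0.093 False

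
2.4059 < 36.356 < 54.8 True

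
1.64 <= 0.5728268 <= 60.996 False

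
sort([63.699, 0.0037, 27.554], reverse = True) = [63.699, 27.554, 0.0037]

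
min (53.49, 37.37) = 37.37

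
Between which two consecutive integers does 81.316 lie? 81 and 82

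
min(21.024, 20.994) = 20.994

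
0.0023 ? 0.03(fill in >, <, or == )<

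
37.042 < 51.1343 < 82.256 True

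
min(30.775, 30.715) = 30.715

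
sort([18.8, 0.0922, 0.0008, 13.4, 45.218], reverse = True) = [45.218, 18.8, 13.4, 0.0922, 0.0008]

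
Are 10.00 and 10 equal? Yes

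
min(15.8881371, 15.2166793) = 15.2166793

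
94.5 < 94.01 False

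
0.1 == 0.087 False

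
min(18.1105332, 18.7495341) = 18.1105332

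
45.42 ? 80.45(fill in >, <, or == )<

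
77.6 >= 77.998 False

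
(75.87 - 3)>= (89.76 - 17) True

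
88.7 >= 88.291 True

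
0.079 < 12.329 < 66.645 True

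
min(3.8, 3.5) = 3.5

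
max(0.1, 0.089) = 0.1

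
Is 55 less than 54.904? No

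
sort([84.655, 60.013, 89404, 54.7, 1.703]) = [1.703, 54.7, 60.013, 84.655, 89404]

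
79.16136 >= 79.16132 True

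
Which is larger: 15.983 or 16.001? 16.001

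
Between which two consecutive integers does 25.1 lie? 25 and 26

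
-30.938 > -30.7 False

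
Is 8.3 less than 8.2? No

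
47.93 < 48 True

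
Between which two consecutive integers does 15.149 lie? 15 and 16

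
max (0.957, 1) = 1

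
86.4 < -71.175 False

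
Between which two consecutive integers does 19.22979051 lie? 19 and 20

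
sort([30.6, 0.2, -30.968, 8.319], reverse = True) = [30.6, 8.319, 0.2, -30.968]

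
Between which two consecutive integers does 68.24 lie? 68 and 69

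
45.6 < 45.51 False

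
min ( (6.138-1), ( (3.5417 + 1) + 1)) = 5.138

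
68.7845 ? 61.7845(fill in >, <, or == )>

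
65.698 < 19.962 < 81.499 False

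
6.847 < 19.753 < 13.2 False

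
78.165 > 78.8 False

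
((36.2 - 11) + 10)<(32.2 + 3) False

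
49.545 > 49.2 True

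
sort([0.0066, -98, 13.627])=[-98, 0.0066, 13.627]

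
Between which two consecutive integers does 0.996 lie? 0 and 1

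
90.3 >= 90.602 False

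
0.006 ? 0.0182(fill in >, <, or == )<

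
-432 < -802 False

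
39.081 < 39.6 True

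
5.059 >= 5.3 False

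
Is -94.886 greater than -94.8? No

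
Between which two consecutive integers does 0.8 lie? 0 and 1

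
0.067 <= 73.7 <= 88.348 True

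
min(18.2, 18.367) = 18.2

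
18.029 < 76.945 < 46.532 False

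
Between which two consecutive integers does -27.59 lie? -28 and -27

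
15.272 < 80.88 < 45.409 False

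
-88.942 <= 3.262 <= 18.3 True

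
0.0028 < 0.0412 True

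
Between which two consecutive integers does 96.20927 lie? 96 and 97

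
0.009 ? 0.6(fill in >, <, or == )<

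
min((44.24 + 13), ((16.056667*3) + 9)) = 57.170001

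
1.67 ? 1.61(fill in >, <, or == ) >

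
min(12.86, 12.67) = 12.67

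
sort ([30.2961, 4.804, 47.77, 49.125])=[4.804, 30.2961, 47.77, 49.125]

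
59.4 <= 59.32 False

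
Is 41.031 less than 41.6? Yes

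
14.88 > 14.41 True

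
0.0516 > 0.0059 True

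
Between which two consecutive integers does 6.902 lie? 6 and 7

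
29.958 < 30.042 True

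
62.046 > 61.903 True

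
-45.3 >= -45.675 True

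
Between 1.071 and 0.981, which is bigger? 1.071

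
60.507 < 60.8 True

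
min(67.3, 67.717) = 67.3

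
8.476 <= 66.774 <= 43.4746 False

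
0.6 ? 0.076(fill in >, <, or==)>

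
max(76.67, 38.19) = 76.67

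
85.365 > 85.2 True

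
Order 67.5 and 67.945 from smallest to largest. 67.5, 67.945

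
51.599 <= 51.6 True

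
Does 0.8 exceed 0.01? Yes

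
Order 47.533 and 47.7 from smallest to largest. 47.533, 47.7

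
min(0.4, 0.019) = 0.019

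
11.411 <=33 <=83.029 True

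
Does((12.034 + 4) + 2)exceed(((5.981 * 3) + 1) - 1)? Yes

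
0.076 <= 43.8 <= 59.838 True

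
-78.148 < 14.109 True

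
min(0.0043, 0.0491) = 0.0043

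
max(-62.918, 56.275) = 56.275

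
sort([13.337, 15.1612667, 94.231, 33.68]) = [13.337, 15.1612667, 33.68, 94.231]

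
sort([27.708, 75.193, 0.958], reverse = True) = [75.193, 27.708, 0.958]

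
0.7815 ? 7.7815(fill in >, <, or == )<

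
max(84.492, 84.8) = 84.8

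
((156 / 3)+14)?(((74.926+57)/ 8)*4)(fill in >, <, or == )>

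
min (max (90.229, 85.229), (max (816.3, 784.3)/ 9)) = 90.229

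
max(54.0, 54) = 54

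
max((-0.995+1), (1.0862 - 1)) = 0.0862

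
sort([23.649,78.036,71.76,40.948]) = [23.649,40.948,71.76,78.036]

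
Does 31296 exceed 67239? No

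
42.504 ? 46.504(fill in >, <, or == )<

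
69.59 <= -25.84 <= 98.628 False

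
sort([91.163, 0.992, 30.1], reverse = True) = [91.163, 30.1, 0.992]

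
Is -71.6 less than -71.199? Yes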